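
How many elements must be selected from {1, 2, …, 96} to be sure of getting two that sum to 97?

49

Partition {1, …, 96} into 48 pairs: {1,96}, {2,95}, …, {48,49}.
Choosing 48 integers — say the integers 1 through 48 — takes one from each pair and avoids the property.
Choosing 49 forces two into the same pair by pigeonhole, and those sum to 97. So 49.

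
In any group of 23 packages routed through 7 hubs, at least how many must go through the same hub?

4

The 23 packages fall into 7 hubs.
If each of the 7 hubs held at most 3, the total would be at most 7 × 3 = 21 < 23, a contradiction.
So at least one holds ⌈23/7⌉ = 4.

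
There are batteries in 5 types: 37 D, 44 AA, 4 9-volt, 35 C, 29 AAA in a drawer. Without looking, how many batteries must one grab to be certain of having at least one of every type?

The hardest type to obtain is 9-volt: we could draw every other battery first — 149 − 4 = 145 batteries — without a single 9-volt one.
The next draw must be 9-volt, so 145 + 1 = 146.

146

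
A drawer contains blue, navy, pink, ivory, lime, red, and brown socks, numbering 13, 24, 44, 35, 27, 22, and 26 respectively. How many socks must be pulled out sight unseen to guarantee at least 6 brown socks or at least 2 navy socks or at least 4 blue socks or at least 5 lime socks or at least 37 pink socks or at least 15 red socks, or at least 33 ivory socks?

96

The worst case stops just short of every target: 3 blue, 1 navy, 36 pink, 32 ivory, 4 lime, 14 red, 5 brown — 3 + 1 + 36 + 32 + 4 + 14 + 5 = 95 socks.
One more sock must push some color to its target, so 95 + 1 = 96.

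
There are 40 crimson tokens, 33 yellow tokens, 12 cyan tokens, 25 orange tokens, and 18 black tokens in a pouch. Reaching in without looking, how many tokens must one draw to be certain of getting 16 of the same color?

Treat the 5 colors as pigeonholes.
In the worst case we take at most 15 of each color, but all 12 cyan (fewer than 15), giving 15 + 15 + 12 + 15 + 15 = 72.
One more token then forces some color to 16, so 72 + 1 = 73.

73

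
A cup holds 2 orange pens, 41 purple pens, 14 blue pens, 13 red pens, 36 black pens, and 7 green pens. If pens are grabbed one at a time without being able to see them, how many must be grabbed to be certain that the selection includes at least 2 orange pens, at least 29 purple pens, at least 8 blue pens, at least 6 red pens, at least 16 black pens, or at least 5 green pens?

The worst case stops just short of every target: 1 orange, 28 purple, 7 blue, 5 red, 15 black, 4 green — 1 + 28 + 7 + 5 + 15 + 4 = 60 pens.
One more pen must push some ink color to its target, so 60 + 1 = 61.

61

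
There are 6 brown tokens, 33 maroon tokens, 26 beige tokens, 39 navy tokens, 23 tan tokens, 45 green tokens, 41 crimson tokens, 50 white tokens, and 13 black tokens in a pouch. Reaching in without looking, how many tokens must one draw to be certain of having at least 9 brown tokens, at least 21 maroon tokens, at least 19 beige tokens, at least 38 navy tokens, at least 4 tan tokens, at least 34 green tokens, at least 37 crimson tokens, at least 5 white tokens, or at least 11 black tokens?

168

Each of the 9 colors has its own threshold; avoid all of them simultaneously.
The worst case stops just short of every target: all 6 brown, 20 maroon, 18 beige, 37 navy, 3 tan, 33 green, 36 crimson, 4 white, 10 black — 6 + 20 + 18 + 37 + 3 + 33 + 36 + 4 + 10 = 167 tokens.
One more token must push some color to its target, so 167 + 1 = 168.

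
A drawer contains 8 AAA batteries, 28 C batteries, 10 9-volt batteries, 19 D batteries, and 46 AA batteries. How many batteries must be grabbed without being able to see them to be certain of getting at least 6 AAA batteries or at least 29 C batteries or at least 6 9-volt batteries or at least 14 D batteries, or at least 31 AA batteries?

82

Each of the 5 types has its own threshold; avoid all of them simultaneously.
The worst case stops just short of every target: 5 AAA, 28 C, 5 9-volt, 13 D, 30 AA — 5 + 28 + 5 + 13 + 30 = 81 batteries.
One more battery must push some type to its target, so 81 + 1 = 82.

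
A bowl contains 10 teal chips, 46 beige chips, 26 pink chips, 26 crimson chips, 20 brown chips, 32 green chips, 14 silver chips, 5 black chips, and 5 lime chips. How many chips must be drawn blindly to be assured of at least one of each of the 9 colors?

The hardest color to obtain is black: we could draw every other chip first — 184 − 5 = 179 chips — without a single black one.
The next draw must be black, so 179 + 1 = 180.

180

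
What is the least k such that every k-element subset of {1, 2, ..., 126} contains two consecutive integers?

64

Partition {1, …, 126} into 63 pairs: {1,2}, {3,4}, …, {125,126}.
Choosing 63 integers — say the 63 even numbers 2, 4, …, 126 — takes one from each pair and avoids the property.
Choosing 64 forces two into the same pair by pigeonhole, and those are consecutive. So 64.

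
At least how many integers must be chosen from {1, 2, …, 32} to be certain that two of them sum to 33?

Partition {1, …, 32} into 16 pairs: {1,32}, {2,31}, …, {16,17}.
Choosing 16 integers — say the integers 1 through 16 — takes one from each pair and avoids the property.
Choosing 17 forces two into the same pair by pigeonhole, and those sum to 33. So 17.

17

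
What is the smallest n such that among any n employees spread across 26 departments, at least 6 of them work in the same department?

There are 26 departments acting as pigeonholes.
With 26 × 5 = 130 employees we could place exactly 5 in each, with no class reaching 6.
One more forces some class to hold 6, so 130 + 1 = 131.

131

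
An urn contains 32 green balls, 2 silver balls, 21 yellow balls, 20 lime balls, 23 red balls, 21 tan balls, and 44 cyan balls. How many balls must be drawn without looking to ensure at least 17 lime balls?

To avoid lime balls as long as possible, exhaust the other 6 colors first.
The worst case draws every non-lime ball first: 32 + 2 + 21 + 23 + 21 + 44 = 143.
The next 17 draws are then forced to be lime, giving 143 + 17 = 160.

160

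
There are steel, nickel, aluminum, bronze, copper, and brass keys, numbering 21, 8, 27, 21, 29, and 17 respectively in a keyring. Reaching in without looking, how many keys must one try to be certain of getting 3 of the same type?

Treat the 6 types as pigeonholes.
The worst case takes 2 keys of each type without reaching 3 of any: 6 × 2 = 12.
The next key must bring some type to 3, so 12 + 1 = 13.

13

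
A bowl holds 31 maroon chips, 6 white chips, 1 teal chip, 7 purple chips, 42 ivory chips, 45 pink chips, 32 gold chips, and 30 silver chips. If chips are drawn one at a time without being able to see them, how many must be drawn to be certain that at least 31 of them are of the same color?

In the worst case we take at most 30 of each color, but all 6 white, all 1 teal, and all 7 purple (fewer than 30), giving 30 + 6 + 1 + 7 + 30 + 30 + 30 + 30 = 164.
One more chip then forces some color to 31, so 164 + 1 = 165.

165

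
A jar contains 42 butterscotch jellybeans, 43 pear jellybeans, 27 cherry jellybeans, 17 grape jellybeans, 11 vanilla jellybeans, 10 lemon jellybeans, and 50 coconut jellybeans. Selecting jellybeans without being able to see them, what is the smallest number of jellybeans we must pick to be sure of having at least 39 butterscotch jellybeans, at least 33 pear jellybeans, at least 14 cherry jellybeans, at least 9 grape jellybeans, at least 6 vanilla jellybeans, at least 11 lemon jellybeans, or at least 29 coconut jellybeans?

Each of the 7 flavors has its own threshold; avoid all of them simultaneously.
The worst case stops just short of every target: 38 butterscotch, 32 pear, 13 cherry, 8 grape, 5 vanilla, 10 lemon, 28 coconut — 38 + 32 + 13 + 8 + 5 + 10 + 28 = 134 jellybeans.
One more jellybean must push some flavor to its target, so 134 + 1 = 135.

135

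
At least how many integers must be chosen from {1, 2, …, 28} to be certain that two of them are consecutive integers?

Partition {1, …, 28} into 14 pairs: {1,2}, {3,4}, …, {27,28}.
Choosing 14 integers — say the 14 even numbers 2, 4, …, 28 — takes one from each pair and avoids the property.
Choosing 15 forces two into the same pair by pigeonhole, and those are consecutive. So 15.

15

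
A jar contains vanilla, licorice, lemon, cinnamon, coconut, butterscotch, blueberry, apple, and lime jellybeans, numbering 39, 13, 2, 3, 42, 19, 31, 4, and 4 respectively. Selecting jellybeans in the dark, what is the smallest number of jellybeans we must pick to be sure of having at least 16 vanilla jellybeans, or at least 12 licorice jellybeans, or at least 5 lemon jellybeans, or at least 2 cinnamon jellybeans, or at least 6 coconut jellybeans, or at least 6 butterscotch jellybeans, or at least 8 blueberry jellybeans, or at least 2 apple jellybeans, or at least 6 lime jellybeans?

Each of the 9 flavors has its own threshold; avoid all of them simultaneously.
The worst case stops just short of every target: 15 vanilla, 11 licorice, all 2 lemon, 1 cinnamon, 5 coconut, 5 butterscotch, 7 blueberry, 1 apple, all 4 lime — 15 + 11 + 2 + 1 + 5 + 5 + 7 + 1 + 4 = 51 jellybeans.
One more jellybean must push some flavor to its target, so 51 + 1 = 52.

52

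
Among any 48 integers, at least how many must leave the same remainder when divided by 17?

3

The 48 integers fall into 17 residue classes modulo 17.
If each of the 17 residue classes modulo 17 held at most 2, the total would be at most 17 × 2 = 34 < 48, a contradiction.
So at least one holds ⌈48/17⌉ = 3.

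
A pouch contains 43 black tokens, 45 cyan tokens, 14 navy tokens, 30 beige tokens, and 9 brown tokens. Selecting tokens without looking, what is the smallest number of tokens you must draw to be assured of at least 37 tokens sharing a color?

126

In the worst case we take at most 36 of each color, but all 14 navy, all 30 beige, and all 9 brown (fewer than 36), giving 36 + 36 + 14 + 30 + 9 = 125.
One more token then forces some color to 37, so 125 + 1 = 126.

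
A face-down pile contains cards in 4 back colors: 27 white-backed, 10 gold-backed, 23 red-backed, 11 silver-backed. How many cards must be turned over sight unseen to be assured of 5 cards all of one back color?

17

The worst case takes 4 cards of each back color without reaching 5 of any: 4 × 4 = 16.
The next card must bring some back color to 5, so 16 + 1 = 17.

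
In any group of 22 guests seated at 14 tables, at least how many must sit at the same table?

If each of the 14 tables held at most 1, the total would be at most 14 × 1 = 14 < 22, a contradiction.
So at least one holds ⌈22/14⌉ = 2.

2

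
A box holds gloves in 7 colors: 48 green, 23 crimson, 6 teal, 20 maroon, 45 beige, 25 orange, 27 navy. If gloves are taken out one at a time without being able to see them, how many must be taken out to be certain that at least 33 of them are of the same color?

In the worst case we take at most 32 of each color, but all 23 crimson, all 6 teal, all 20 maroon, all 25 orange, and all 27 navy (fewer than 32), giving 32 + 23 + 6 + 20 + 32 + 25 + 27 = 165.
One more glove then forces some color to 33, so 165 + 1 = 166.

166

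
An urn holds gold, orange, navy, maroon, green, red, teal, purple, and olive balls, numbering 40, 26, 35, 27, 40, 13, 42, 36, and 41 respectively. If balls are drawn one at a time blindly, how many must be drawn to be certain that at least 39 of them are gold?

299

The worst case draws every non-gold ball first: 26 + 35 + 27 + 40 + 13 + 42 + 36 + 41 = 260.
The next 39 draws are then forced to be gold, giving 260 + 39 = 299.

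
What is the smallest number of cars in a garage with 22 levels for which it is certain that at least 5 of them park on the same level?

There are 22 levels acting as pigeonholes.
With 22 × 4 = 88 cars we could place exactly 4 in each, with no class reaching 5.
One more forces some class to hold 5, so 88 + 1 = 89.

89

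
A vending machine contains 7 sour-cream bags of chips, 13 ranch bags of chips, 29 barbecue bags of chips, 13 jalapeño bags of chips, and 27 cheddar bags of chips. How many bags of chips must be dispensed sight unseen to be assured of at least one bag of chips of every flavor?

The hardest flavor to obtain is sour-cream: we could draw every other bag of chips first — 89 − 7 = 82 bags of chips — without a single sour-cream one.
The next draw must be sour-cream, so 82 + 1 = 83.

83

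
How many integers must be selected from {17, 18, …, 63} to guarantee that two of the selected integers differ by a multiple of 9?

10

Group the integers by remainder mod 9; there are 9 residue classes, each nonempty in this range.
Choosing one from each class (9 integers) avoids any shared remainder.
One more choice must repeat a class, so two differ by a multiple of 9. Hence 9 + 1 = 10.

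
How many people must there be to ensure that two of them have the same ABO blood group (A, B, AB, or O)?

There are 4 ABO blood groups acting as pigeonholes.
With 4 people we could place one in each, avoiding any repeat.
One more forces some class to hold 2, so 4 + 1 = 5.

5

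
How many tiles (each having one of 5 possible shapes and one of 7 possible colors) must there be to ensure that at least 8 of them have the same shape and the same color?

There are 5 × 7 = 35 (shape, color) combinations acting as pigeonholes.
With 35 × 7 = 245 tiles we could place exactly 7 in each, with no (shape, color) pair reaching 8.
One more forces some (shape, color) pair to hold 8, so 245 + 1 = 246.

246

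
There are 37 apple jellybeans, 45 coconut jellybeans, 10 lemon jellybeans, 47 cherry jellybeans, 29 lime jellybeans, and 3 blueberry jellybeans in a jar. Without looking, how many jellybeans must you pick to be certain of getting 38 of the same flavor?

154

In the worst case we take at most 37 of each flavor, but all 10 lemon, all 29 lime, and all 3 blueberry (fewer than 37), giving 37 + 37 + 10 + 37 + 29 + 3 = 153.
One more jellybean then forces some flavor to 38, so 153 + 1 = 154.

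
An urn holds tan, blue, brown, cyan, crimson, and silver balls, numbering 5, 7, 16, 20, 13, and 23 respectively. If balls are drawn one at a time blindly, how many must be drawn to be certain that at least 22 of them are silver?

83

To avoid silver balls as long as possible, exhaust the other 5 colors first.
The worst case draws every non-silver ball first: 5 + 7 + 16 + 20 + 13 = 61.
The next 22 draws are then forced to be silver, giving 61 + 22 = 83.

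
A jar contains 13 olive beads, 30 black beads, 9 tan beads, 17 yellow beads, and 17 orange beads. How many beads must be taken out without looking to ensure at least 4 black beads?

60

The worst case draws every non-black bead first: 13 + 9 + 17 + 17 = 56.
The next 4 draws are then forced to be black, giving 56 + 4 = 60.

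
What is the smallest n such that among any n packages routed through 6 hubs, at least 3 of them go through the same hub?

There are 6 hubs acting as pigeonholes.
With 6 × 2 = 12 packages we could place exactly 2 in each, with no class reaching 3.
One more forces some class to hold 3, so 12 + 1 = 13.

13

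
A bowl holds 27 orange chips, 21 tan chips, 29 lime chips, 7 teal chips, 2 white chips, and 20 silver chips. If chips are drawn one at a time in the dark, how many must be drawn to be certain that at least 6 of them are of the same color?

Treat the 6 colors as pigeonholes.
In the worst case we take at most 5 of each color, but all 2 white (fewer than 5), giving 5 + 5 + 5 + 5 + 2 + 5 = 27.
One more chip then forces some color to 6, so 27 + 1 = 28.

28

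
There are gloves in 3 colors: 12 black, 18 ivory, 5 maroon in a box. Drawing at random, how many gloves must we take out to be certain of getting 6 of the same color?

16

The worst case takes 5 gloves of each color without reaching 6 of any: 3 × 5 = 15.
The next glove must bring some color to 6, so 15 + 1 = 16.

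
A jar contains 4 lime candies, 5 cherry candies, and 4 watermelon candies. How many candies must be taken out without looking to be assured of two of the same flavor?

The worst case takes 1 candy of each flavor without reaching 2 of any: 3 × 1 = 3.
The next candy must bring some flavor to 2, so 3 + 1 = 4.

4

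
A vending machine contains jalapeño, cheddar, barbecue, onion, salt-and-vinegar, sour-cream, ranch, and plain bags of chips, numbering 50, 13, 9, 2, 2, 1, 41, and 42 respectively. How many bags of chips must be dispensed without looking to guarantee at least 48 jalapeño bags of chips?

158

To avoid jalapeño bags of chips as long as possible, exhaust the other 7 flavors first.
The worst case draws every non-jalapeño bag of chips first: 13 + 9 + 2 + 2 + 1 + 41 + 42 = 110.
The next 48 draws are then forced to be jalapeño, giving 110 + 48 = 158.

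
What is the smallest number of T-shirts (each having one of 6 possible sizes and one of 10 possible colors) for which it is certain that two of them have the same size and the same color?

There are 6 × 10 = 60 (size, color) combinations acting as pigeonholes.
With 60 T-shirts we could place one in each, avoiding any repeat.
One more forces some (size, color) pair to hold 2, so 60 + 1 = 61.

61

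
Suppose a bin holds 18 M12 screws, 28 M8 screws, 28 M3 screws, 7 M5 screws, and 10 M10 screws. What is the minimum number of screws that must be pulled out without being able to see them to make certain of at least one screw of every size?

The hardest size to obtain is M5: we could draw every other screw first — 91 − 7 = 84 screws — without a single M5 one.
The next draw must be M5, so 84 + 1 = 85.

85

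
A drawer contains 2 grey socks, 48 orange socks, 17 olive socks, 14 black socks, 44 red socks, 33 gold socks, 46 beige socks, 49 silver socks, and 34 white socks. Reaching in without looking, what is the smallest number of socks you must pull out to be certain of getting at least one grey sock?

286

To avoid grey socks as long as possible, exhaust the other 8 colors first.
The worst case draws every non-grey sock first: 48 + 17 + 14 + 44 + 33 + 46 + 49 + 34 = 285.
The next draw is then forced to be grey, giving 285 + 1 = 286.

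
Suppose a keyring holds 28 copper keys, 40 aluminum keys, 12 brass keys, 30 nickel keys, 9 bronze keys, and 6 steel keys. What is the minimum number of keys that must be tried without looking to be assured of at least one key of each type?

The hardest type to obtain is steel: we could draw every other key first — 125 − 6 = 119 keys — without a single steel one.
The next draw must be steel, so 119 + 1 = 120.

120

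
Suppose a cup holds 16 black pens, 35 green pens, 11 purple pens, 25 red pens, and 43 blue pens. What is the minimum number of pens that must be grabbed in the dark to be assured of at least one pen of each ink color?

120

The hardest ink color to obtain is purple: we could draw every other pen first — 130 − 11 = 119 pens — without a single purple one.
The next draw must be purple, so 119 + 1 = 120.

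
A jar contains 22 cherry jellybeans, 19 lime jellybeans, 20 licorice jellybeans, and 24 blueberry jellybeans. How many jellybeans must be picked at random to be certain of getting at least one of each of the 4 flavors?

The hardest flavor to obtain is lime: we could draw every other jellybean first — 85 − 19 = 66 jellybeans — without a single lime one.
The next draw must be lime, so 66 + 1 = 67.

67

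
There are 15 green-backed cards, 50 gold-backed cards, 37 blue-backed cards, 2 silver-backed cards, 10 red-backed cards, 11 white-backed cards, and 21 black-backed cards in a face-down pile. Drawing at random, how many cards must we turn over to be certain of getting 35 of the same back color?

128

Treat the 7 back colors as pigeonholes.
In the worst case we take at most 34 of each back color, but all 15 green-backed, all 2 silver-backed, all 10 red-backed, all 11 white-backed, and all 21 black-backed (fewer than 34), giving 15 + 34 + 34 + 2 + 10 + 11 + 21 = 127.
One more card then forces some back color to 35, so 127 + 1 = 128.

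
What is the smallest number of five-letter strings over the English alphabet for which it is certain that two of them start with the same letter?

There are 26 possible first letters acting as pigeonholes.
With 26 five-letter strings over the English alphabet we could place one in each, avoiding any repeat.
One more forces some class to hold 2, so 26 + 1 = 27.

27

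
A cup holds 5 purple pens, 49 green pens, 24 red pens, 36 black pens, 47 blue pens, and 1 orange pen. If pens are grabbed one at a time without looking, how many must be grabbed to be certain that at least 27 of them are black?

To avoid black pens as long as possible, exhaust the other 5 ink colors first.
The worst case draws every non-black pen first: 5 + 49 + 24 + 47 + 1 = 126.
The next 27 draws are then forced to be black, giving 126 + 27 = 153.

153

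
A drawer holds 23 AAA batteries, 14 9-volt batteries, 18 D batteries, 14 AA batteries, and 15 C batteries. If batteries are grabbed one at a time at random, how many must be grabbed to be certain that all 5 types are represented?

71

The hardest type to obtain is 9-volt: we could draw every other battery first — 84 − 14 = 70 batteries — without a single 9-volt one.
The next draw must be 9-volt, so 70 + 1 = 71.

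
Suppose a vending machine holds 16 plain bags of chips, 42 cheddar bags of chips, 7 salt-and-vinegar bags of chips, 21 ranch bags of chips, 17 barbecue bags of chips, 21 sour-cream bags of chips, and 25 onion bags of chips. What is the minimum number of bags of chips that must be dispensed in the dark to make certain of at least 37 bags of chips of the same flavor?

Treat the 7 flavors as pigeonholes.
In the worst case we take at most 36 of each flavor, but all 16 plain, all 7 salt-and-vinegar, all 21 ranch, all 17 barbecue, all 21 sour-cream, and all 25 onion (fewer than 36), giving 16 + 36 + 7 + 21 + 17 + 21 + 25 = 143.
One more bag of chips then forces some flavor to 37, so 143 + 1 = 144.

144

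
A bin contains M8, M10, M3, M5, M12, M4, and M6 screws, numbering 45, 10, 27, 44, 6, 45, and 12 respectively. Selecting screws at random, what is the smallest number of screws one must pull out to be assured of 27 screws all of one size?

In the worst case we take at most 26 of each size, but all 10 M10, all 6 M12, and all 12 M6 (fewer than 26), giving 26 + 10 + 26 + 26 + 6 + 26 + 12 = 132.
One more screw then forces some size to 27, so 132 + 1 = 133.

133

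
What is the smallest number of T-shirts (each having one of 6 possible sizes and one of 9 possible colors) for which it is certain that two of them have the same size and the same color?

There are 6 × 9 = 54 (size, color) combinations acting as pigeonholes.
With 54 T-shirts we could place one in each, avoiding any repeat.
One more forces some (size, color) pair to hold 2, so 54 + 1 = 55.

55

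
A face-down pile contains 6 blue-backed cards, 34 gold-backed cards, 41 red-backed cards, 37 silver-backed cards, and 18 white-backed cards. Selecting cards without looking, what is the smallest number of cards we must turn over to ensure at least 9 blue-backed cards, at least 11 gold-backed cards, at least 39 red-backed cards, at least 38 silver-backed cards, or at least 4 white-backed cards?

The worst case stops just short of every target: all 6 blue-backed, 10 gold-backed, 38 red-backed, 37 silver-backed, 3 white-backed — 6 + 10 + 38 + 37 + 3 = 94 cards.
One more card must push some back color to its target, so 94 + 1 = 95.

95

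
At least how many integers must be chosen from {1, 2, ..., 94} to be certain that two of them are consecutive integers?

Partition {1, …, 94} into 47 pairs: {1,2}, {3,4}, …, {93,94}.
Choosing 47 integers — say the 47 even numbers 2, 4, …, 94 — takes one from each pair and avoids the property.
Choosing 48 forces two into the same pair by pigeonhole, and those are consecutive. So 48.

48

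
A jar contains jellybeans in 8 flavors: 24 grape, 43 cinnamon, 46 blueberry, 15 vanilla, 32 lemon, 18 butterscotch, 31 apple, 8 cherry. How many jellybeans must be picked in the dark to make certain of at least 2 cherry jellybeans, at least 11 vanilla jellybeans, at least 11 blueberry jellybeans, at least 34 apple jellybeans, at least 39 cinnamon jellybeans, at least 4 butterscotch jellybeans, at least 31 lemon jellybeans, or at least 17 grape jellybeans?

140

Each of the 8 flavors has its own threshold; avoid all of them simultaneously.
The worst case stops just short of every target: 16 grape, 38 cinnamon, 10 blueberry, 10 vanilla, 30 lemon, 3 butterscotch, all 31 apple, 1 cherry — 16 + 38 + 10 + 10 + 30 + 3 + 31 + 1 = 139 jellybeans.
One more jellybean must push some flavor to its target, so 139 + 1 = 140.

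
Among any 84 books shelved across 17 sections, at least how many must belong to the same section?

5

The 84 books fall into 17 sections.
If each of the 17 sections held at most 4, the total would be at most 17 × 4 = 68 < 84, a contradiction.
So at least one holds ⌈84/17⌉ = 5.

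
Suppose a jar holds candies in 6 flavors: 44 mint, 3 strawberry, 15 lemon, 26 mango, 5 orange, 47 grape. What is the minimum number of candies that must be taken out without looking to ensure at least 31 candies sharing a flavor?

110

In the worst case we take at most 30 of each flavor, but all 3 strawberry, all 15 lemon, all 26 mango, and all 5 orange (fewer than 30), giving 30 + 3 + 15 + 26 + 5 + 30 = 109.
One more candy then forces some flavor to 31, so 109 + 1 = 110.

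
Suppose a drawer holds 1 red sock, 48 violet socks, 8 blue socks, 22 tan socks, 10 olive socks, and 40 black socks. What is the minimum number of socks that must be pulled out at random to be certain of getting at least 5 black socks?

The worst case draws every non-black sock first: 1 + 48 + 8 + 22 + 10 = 89.
The next 5 draws are then forced to be black, giving 89 + 5 = 94.

94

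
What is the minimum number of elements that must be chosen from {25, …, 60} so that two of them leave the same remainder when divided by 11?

12

Use the pigeonhole principle on residue classes: group the integers by remainder mod 11; there are 11 residue classes, each nonempty in this range.
Choosing one from each class (11 integers) avoids any shared remainder.
One more choice must repeat a class, so two differ by a multiple of 11. Hence 11 + 1 = 12.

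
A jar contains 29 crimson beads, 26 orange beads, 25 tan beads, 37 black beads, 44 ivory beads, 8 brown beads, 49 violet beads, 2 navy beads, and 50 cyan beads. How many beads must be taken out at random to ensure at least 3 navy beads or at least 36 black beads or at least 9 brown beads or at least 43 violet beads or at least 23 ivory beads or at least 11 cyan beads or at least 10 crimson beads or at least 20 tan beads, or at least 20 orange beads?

167

Each of the 9 colors has its own threshold; avoid all of them simultaneously.
The worst case stops just short of every target: 9 crimson, 19 orange, 19 tan, 35 black, 22 ivory, 8 brown, 42 violet, 2 navy, 10 cyan — 9 + 19 + 19 + 35 + 22 + 8 + 42 + 2 + 10 = 166 beads.
One more bead must push some color to its target, so 166 + 1 = 167.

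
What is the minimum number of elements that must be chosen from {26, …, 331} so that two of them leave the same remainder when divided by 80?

81

Use the pigeonhole principle on residue classes: group the integers by remainder mod 80; there are 80 residue classes, each nonempty in this range.
Choosing one from each class (80 integers) avoids any shared remainder.
One more choice must repeat a class, so two differ by a multiple of 80. Hence 80 + 1 = 81.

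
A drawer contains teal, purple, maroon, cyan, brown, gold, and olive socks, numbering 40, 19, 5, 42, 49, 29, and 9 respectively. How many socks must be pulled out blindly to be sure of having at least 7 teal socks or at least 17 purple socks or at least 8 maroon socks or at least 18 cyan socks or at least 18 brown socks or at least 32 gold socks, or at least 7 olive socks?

97

The worst case stops just short of every target: 6 teal, 16 purple, all 5 maroon, 17 cyan, 17 brown, all 29 gold, 6 olive — 6 + 16 + 5 + 17 + 17 + 29 + 6 = 96 socks.
One more sock must push some color to its target, so 96 + 1 = 97.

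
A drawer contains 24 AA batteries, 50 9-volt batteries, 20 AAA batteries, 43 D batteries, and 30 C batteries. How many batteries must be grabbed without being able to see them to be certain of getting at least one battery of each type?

148

The hardest type to obtain is AAA: we could draw every other battery first — 167 − 20 = 147 batteries — without a single AAA one.
The next draw must be AAA, so 147 + 1 = 148.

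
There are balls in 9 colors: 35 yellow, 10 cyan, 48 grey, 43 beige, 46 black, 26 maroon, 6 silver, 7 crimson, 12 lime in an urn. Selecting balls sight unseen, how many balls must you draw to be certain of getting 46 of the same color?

230

In the worst case we take at most 45 of each color, but all 35 yellow, all 10 cyan, all 43 beige, all 26 maroon, all 6 silver, all 7 crimson, and all 12 lime (fewer than 45), giving 35 + 10 + 45 + 43 + 45 + 26 + 6 + 7 + 12 = 229.
One more ball then forces some color to 46, so 229 + 1 = 230.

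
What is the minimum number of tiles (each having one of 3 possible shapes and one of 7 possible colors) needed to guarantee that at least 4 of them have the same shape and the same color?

There are 3 × 7 = 21 (shape, color) combinations acting as pigeonholes.
With 21 × 3 = 63 tiles we could place exactly 3 in each, with no (shape, color) pair reaching 4.
One more forces some (shape, color) pair to hold 4, so 63 + 1 = 64.

64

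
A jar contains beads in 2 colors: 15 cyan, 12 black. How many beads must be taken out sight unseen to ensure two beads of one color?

3

The worst case takes 1 bead of each color without reaching 2 of any: 2 × 1 = 2.
The next bead must bring some color to 2, so 2 + 1 = 3.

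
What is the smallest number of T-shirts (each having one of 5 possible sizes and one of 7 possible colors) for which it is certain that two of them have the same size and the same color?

There are 5 × 7 = 35 (size, color) combinations acting as pigeonholes.
With 35 T-shirts we could place one in each, avoiding any repeat.
One more forces some (size, color) pair to hold 2, so 35 + 1 = 36.

36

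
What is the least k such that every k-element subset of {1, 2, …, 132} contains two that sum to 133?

67

Partition {1, …, 132} into 66 pairs: {1,132}, {2,131}, …, {66,67}.
Choosing 66 integers — say the integers 1 through 66 — takes one from each pair and avoids the property.
Choosing 67 forces two into the same pair by pigeonhole, and those sum to 133. So 67.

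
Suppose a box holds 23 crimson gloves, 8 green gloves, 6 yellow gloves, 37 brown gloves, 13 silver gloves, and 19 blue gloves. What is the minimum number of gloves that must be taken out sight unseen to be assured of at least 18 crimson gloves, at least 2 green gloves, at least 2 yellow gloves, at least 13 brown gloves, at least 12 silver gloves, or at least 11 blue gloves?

The worst case stops just short of every target: 17 crimson, 1 green, 1 yellow, 12 brown, 11 silver, 10 blue — 17 + 1 + 1 + 12 + 11 + 10 = 52 gloves.
One more glove must push some color to its target, so 52 + 1 = 53.

53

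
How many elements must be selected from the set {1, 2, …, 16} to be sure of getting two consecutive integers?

9

Partition {1, …, 16} into 8 pairs: {1,2}, {3,4}, …, {15,16}.
Choosing 8 integers — say the 8 even numbers 2, 4, …, 16 — takes one from each pair and avoids the property.
Choosing 9 forces two into the same pair by pigeonhole, and those are consecutive. So 9.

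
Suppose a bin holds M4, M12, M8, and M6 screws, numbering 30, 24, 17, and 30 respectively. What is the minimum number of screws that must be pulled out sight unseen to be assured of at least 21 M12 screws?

98

The worst case draws every non-M12 screw first: 30 + 17 + 30 = 77.
The next 21 draws are then forced to be M12, giving 77 + 21 = 98.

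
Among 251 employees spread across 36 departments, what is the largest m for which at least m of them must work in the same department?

If each of the 36 departments held at most 6, the total would be at most 36 × 6 = 216 < 251, a contradiction.
So at least one holds ⌈251/36⌉ = 7.

7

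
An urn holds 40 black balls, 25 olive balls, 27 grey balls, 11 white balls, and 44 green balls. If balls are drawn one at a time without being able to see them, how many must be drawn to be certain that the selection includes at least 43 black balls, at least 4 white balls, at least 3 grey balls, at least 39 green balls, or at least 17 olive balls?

100

Each of the 5 colors has its own threshold; avoid all of them simultaneously.
The worst case stops just short of every target: all 40 black, 16 olive, 2 grey, 3 white, 38 green — 40 + 16 + 2 + 3 + 38 = 99 balls.
One more ball must push some color to its target, so 99 + 1 = 100.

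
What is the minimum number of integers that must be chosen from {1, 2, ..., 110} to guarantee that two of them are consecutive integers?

Partition {1, …, 110} into 55 pairs: {1,2}, {3,4}, …, {109,110}.
Choosing 55 integers — say the 55 even numbers 2, 4, …, 110 — takes one from each pair and avoids the property.
Choosing 56 forces two into the same pair by pigeonhole, and those are consecutive. So 56.

56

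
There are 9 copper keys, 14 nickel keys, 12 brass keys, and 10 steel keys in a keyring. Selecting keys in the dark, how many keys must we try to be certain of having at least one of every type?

The hardest type to obtain is copper: we could draw every other key first — 45 − 9 = 36 keys — without a single copper one.
The next draw must be copper, so 36 + 1 = 37.

37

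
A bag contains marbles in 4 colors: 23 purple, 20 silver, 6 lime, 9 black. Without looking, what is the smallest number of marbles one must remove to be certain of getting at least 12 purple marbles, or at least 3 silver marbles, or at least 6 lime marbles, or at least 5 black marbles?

23

Each of the 4 colors has its own threshold; avoid all of them simultaneously.
The worst case stops just short of every target: 11 purple, 2 silver, 5 lime, 4 black — 11 + 2 + 5 + 4 = 22 marbles.
One more marble must push some color to its target, so 22 + 1 = 23.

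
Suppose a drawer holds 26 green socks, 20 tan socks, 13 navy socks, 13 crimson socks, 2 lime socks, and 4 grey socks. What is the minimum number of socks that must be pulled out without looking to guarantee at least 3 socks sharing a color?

13

Treat the 6 colors as pigeonholes.
The worst case takes 2 socks of each color without reaching 3 of any: 6 × 2 = 12.
The next sock must bring some color to 3, so 12 + 1 = 13.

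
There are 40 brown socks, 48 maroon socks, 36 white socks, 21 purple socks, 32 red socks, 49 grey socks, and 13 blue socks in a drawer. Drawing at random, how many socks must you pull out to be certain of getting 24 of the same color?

150

Treat the 7 colors as pigeonholes.
In the worst case we take at most 23 of each color, but all 21 purple and all 13 blue (fewer than 23), giving 23 + 23 + 23 + 21 + 23 + 23 + 13 = 149.
One more sock then forces some color to 24, so 149 + 1 = 150.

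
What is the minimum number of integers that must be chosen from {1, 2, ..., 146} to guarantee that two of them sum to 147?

Partition {1, …, 146} into 73 pairs: {1,146}, {2,145}, …, {73,74}.
Choosing 73 integers — say the integers 1 through 73 — takes one from each pair and avoids the property.
Choosing 74 forces two into the same pair by pigeonhole, and those sum to 147. So 74.

74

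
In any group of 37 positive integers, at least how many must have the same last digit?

There are 10 possible last digits, which serve as the pigeonholes.
If each of the 10 possible last digits held at most 3, the total would be at most 10 × 3 = 30 < 37, a contradiction.
So at least one holds ⌈37/10⌉ = 4.

4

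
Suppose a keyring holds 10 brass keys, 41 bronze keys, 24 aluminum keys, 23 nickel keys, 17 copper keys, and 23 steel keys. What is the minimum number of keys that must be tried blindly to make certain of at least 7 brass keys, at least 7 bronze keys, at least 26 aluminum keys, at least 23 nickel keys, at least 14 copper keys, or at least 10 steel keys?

Each of the 6 types has its own threshold; avoid all of them simultaneously.
The worst case stops just short of every target: 6 brass, 6 bronze, all 24 aluminum, 22 nickel, 13 copper, 9 steel — 6 + 6 + 24 + 22 + 13 + 9 = 80 keys.
One more key must push some type to its target, so 80 + 1 = 81.

81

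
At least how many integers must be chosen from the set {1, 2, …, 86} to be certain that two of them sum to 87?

44

Partition {1, …, 86} into 43 pairs: {1,86}, {2,85}, …, {43,44}.
Choosing 43 integers — say the integers 1 through 43 — takes one from each pair and avoids the property.
Choosing 44 forces two into the same pair by pigeonhole, and those sum to 87. So 44.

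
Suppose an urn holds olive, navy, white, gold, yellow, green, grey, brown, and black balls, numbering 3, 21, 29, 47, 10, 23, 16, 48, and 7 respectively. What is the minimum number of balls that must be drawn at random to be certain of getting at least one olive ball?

202

The worst case draws every non-olive ball first: 21 + 29 + 47 + 10 + 23 + 16 + 48 + 7 = 201.
The next draw is then forced to be olive, giving 201 + 1 = 202.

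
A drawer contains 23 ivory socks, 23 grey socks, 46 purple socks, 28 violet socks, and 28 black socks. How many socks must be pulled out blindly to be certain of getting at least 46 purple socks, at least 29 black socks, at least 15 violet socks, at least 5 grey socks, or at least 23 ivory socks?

The worst case stops just short of every target: 22 ivory, 4 grey, 45 purple, 14 violet, 28 black — 22 + 4 + 45 + 14 + 28 = 113 socks.
One more sock must push some color to its target, so 113 + 1 = 114.

114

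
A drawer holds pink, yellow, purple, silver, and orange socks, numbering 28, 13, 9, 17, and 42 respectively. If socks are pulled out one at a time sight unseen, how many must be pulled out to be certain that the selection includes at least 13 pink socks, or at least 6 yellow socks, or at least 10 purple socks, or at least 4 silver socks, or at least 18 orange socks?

47

The worst case stops just short of every target: 12 pink, 5 yellow, 9 purple, 3 silver, 17 orange — 12 + 5 + 9 + 3 + 17 = 46 socks.
One more sock must push some color to its target, so 46 + 1 = 47.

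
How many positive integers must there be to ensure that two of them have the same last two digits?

There are 100 possible two-digit endings acting as pigeonholes.
With 100 positive integers we could place one in each, avoiding any repeat.
One more forces some class to hold 2, so 100 + 1 = 101.

101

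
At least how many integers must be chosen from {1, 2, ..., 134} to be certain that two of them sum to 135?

Partition {1, …, 134} into 67 pairs: {1,134}, {2,133}, …, {67,68}.
Choosing 67 integers — say the integers 1 through 67 — takes one from each pair and avoids the property.
Choosing 68 forces two into the same pair by pigeonhole, and those sum to 135. So 68.

68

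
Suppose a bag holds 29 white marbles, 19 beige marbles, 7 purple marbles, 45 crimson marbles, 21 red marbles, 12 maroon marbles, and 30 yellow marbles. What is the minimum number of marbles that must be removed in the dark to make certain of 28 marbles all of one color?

141

In the worst case we take at most 27 of each color, but all 19 beige, all 7 purple, all 21 red, and all 12 maroon (fewer than 27), giving 27 + 19 + 7 + 27 + 21 + 12 + 27 = 140.
One more marble then forces some color to 28, so 140 + 1 = 141.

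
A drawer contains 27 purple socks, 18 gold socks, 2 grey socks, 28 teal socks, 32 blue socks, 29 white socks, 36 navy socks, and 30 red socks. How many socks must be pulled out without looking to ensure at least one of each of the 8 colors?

201

The hardest color to obtain is grey: we could draw every other sock first — 202 − 2 = 200 socks — without a single grey one.
The next draw must be grey, so 200 + 1 = 201.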